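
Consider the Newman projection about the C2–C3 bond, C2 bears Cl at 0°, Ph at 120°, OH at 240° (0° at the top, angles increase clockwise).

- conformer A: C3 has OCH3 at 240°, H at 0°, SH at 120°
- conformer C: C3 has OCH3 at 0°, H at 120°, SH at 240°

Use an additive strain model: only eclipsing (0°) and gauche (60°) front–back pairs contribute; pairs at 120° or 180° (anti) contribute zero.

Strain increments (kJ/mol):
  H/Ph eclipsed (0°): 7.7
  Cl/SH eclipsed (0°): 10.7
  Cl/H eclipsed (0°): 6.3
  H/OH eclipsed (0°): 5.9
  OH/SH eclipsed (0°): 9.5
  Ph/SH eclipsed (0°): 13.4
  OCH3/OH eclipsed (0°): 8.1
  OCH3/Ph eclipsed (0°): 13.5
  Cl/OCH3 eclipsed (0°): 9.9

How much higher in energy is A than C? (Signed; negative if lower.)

A (eclipsed): Cl(0°)/H(0°) eclipsed 6.3; Ph(120°)/SH(120°) eclipsed 13.4; OH(240°)/OCH3(240°) eclipsed 8.1 → 27.8 kJ/mol.
C (eclipsed): Cl(0°)/OCH3(0°) eclipsed 9.9; Ph(120°)/H(120°) eclipsed 7.7; OH(240°)/SH(240°) eclipsed 9.5 → 27.1 kJ/mol.
E(A) − E(C) = 27.8 − 27.1 = +0.7 kJ/mol.

+0.7 kJ/mol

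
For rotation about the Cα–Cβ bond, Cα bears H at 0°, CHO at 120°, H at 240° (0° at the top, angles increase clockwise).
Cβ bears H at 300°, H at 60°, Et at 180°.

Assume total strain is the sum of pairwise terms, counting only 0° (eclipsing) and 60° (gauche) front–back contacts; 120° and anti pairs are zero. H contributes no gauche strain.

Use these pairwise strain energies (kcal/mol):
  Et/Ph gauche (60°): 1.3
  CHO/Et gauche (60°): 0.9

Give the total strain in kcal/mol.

0.9 kcal/mol

This conformer is staggered. CHO at 120° is gauche with Et at 180° (0.9). Total 0.9 kcal/mol.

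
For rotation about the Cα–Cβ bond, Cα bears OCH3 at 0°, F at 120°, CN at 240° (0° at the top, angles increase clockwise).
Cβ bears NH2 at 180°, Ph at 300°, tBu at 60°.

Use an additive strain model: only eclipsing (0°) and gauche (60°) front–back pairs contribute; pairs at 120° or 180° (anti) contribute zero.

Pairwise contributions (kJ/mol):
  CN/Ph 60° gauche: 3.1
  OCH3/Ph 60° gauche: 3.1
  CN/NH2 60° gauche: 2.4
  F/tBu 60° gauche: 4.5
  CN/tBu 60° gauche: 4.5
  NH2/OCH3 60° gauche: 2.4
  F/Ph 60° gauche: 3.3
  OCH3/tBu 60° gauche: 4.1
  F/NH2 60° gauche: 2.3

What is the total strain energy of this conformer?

19.5 kJ/mol

This conformer (staggered): OCH3(0°)/Ph(300°) gauche 3.1; OCH3(0°)/tBu(60°) gauche 4.1; F(120°)/NH2(180°) gauche 2.3; F(120°)/tBu(60°) gauche 4.5; CN(240°)/NH2(180°) gauche 2.4; CN(240°)/Ph(300°) gauche 3.1 → 19.5 kJ/mol.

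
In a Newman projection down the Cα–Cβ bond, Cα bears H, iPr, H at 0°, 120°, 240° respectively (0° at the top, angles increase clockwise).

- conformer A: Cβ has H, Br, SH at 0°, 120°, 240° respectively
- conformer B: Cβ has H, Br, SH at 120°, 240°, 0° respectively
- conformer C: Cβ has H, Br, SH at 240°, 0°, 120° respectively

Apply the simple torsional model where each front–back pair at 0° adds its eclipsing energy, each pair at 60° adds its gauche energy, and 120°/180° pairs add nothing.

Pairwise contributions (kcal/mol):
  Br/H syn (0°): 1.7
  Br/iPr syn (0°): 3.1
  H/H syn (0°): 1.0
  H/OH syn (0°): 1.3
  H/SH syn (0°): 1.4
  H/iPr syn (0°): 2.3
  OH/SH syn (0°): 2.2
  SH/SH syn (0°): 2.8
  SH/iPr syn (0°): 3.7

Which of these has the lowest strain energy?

A (eclipsed): H(0°)/H(0°) eclipsed 1.0; iPr(120°)/Br(120°) eclipsed 3.1; H(240°)/SH(240°) eclipsed 1.4 → 5.5 kcal/mol.
B (eclipsed): H(0°)/SH(0°) eclipsed 1.4; iPr(120°)/H(120°) eclipsed 2.3; H(240°)/Br(240°) eclipsed 1.7 → 5.4 kcal/mol.
C (eclipsed): H(0°)/Br(0°) eclipsed 1.7; iPr(120°)/SH(120°) eclipsed 3.7; H(240°)/H(240°) eclipsed 1.0 → 6.4 kcal/mol.
B has the lowest total (5.4 kcal/mol).

B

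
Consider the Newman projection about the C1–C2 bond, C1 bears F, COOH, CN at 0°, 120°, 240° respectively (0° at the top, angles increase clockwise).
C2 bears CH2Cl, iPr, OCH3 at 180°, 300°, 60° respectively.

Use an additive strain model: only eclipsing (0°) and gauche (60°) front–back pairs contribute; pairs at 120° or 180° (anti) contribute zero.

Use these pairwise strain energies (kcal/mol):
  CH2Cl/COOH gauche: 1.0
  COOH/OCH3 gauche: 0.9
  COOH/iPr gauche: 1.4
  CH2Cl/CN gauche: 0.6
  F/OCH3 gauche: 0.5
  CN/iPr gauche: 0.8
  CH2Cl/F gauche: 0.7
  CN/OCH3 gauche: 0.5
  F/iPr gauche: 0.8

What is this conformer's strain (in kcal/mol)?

4.6 kcal/mol

This conformer (staggered): F–iPr gauche, F–OCH3 gauche, COOH–CH2Cl gauche, COOH–OCH3 gauche, CN–CH2Cl gauche, CN–iPr gauche; 0.8 + 0.5 + 1.0 + 0.9 + 0.6 + 0.8 = 4.6 kcal/mol.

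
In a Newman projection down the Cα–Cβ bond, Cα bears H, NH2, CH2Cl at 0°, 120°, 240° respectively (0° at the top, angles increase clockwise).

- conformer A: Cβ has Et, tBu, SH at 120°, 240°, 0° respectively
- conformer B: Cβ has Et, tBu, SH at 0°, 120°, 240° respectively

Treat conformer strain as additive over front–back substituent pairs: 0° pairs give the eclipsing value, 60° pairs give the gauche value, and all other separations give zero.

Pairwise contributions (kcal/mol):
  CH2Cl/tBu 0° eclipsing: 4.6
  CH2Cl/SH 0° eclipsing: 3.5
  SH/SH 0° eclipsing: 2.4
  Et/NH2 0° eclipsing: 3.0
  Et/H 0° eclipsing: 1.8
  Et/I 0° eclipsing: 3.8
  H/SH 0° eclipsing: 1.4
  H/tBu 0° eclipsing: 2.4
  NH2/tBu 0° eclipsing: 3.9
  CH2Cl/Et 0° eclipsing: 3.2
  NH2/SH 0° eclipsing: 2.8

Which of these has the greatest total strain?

B

A (eclipsed): H(0°)/SH(0°) eclipsed 1.4; NH2(120°)/Et(120°) eclipsed 3.0; CH2Cl(240°)/tBu(240°) eclipsed 4.6 → 9.0 kcal/mol.
B (eclipsed): H(0°)/Et(0°) eclipsed 1.8; NH2(120°)/tBu(120°) eclipsed 3.9; CH2Cl(240°)/SH(240°) eclipsed 3.5 → 9.2 kcal/mol.
B has the highest total (9.2 kcal/mol).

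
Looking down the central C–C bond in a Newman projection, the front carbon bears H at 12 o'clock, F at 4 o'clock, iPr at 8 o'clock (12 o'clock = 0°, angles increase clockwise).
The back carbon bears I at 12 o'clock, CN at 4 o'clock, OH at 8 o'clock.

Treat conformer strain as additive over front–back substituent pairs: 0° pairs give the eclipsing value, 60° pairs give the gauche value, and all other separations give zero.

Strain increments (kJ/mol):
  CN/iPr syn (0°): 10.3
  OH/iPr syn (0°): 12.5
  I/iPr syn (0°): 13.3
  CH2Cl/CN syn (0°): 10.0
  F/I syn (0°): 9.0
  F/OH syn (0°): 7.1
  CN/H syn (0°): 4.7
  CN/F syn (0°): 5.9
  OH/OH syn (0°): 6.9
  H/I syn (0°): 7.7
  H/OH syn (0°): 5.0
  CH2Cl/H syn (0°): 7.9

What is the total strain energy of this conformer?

26.1 kJ/mol

This conformer is eclipsed. H at 0° is eclipsed with I at 0° (7.7); F at 120° is eclipsed with CN at 120° (5.9); iPr at 240° is eclipsed with OH at 240° (12.5). Total 26.1 kJ/mol.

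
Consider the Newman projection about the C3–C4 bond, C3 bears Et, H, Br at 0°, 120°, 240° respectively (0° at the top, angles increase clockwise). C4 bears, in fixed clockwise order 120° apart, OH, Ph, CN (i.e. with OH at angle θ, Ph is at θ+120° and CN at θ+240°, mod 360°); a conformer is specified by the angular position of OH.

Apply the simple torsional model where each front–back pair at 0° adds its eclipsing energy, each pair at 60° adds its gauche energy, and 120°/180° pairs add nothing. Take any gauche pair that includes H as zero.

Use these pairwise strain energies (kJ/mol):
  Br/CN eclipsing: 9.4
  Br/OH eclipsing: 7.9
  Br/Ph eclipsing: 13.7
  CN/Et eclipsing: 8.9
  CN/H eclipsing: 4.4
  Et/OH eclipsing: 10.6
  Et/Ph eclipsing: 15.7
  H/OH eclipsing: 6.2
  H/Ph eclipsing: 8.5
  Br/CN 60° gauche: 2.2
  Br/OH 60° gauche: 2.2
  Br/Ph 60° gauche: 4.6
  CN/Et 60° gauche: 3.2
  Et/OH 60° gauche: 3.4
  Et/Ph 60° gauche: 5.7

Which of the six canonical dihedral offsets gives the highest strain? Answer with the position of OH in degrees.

120°

OH at 0° (eclipsed): Et–OH eclipsed, H–Ph eclipsed, Br–CN eclipsed; 10.6 + 8.5 + 9.4 = 28.5 kJ/mol.
OH at 60° (staggered): Et–OH gauche, Et–CN gauche, Br–Ph gauche, Br–CN gauche; 3.4 + 3.2 + 4.6 + 2.2 = 13.4 kJ/mol.
OH at 120° (eclipsed): Et–CN eclipsed, H–OH eclipsed, Br–Ph eclipsed; 8.9 + 6.2 + 13.7 = 28.8 kJ/mol.
OH at 180° (staggered): Et–Ph gauche, Et–CN gauche, Br–OH gauche, Br–Ph gauche; 5.7 + 3.2 + 2.2 + 4.6 = 15.7 kJ/mol.
OH at 240° (eclipsed): Et–Ph eclipsed, H–CN eclipsed, Br–OH eclipsed; 15.7 + 4.4 + 7.9 = 28.0 kJ/mol.
OH at 300° (staggered): Et–OH gauche, Et–Ph gauche, Br–OH gauche, Br–CN gauche; 3.4 + 5.7 + 2.2 + 2.2 = 13.5 kJ/mol.
The maximum (28.8 kJ/mol) occurs with OH at 120°.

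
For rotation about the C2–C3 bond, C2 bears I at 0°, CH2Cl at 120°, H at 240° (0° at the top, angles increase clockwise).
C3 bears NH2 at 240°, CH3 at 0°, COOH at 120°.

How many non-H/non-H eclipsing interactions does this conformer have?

2

Non-H eclipsing pairs: I(0°)/CH3(0°); CH2Cl(120°)/COOH(120°) — 2 interactions.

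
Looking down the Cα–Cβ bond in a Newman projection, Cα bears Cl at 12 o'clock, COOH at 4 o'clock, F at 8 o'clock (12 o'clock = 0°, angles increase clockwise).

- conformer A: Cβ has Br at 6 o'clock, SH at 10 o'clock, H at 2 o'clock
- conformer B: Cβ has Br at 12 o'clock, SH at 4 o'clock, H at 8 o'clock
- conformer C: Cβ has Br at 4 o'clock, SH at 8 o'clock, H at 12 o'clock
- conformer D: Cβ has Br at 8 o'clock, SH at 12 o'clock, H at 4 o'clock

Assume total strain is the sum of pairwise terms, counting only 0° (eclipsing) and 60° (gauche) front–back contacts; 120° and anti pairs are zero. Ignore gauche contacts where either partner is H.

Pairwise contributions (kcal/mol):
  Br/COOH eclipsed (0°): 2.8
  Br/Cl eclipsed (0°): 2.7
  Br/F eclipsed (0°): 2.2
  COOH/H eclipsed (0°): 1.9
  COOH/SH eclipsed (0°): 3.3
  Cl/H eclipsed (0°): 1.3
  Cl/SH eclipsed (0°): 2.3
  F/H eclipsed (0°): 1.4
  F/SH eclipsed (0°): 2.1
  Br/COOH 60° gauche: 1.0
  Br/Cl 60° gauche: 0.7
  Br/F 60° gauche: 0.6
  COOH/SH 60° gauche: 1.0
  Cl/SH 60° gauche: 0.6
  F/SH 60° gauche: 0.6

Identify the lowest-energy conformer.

A is staggered. Cl at 0° is gauche with SH at 300° (0.6); COOH at 120° is gauche with Br at 180° (1.0); F at 240° is gauche with Br at 180° (0.6); F at 240° is gauche with SH at 300° (0.6). Total 2.8 kcal/mol.
B is eclipsed. Cl at 0° is eclipsed with Br at 0° (2.7); COOH at 120° is eclipsed with SH at 120° (3.3); F at 240° is eclipsed with H at 240° (1.4). Total 7.4 kcal/mol.
C is eclipsed. Cl at 0° is eclipsed with H at 0° (1.3); COOH at 120° is eclipsed with Br at 120° (2.8); F at 240° is eclipsed with SH at 240° (2.1). Total 6.2 kcal/mol.
D is eclipsed. Cl at 0° is eclipsed with SH at 0° (2.3); COOH at 120° is eclipsed with H at 120° (1.9); F at 240° is eclipsed with Br at 240° (2.2). Total 6.4 kcal/mol.
A has the lowest total (2.8 kcal/mol).

A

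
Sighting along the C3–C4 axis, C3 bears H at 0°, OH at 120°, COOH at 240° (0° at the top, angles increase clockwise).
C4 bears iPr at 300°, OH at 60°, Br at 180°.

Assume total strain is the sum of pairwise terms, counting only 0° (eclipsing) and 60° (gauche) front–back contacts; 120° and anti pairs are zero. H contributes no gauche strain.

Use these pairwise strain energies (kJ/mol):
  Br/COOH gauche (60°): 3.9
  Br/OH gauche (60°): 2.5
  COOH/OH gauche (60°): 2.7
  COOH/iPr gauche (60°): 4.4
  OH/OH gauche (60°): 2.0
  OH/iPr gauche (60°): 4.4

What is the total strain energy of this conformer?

This conformer (staggered): OH–OH gauche, OH–Br gauche, COOH–iPr gauche, COOH–Br gauche; 2.0 + 2.5 + 4.4 + 3.9 = 12.8 kJ/mol.

12.8 kJ/mol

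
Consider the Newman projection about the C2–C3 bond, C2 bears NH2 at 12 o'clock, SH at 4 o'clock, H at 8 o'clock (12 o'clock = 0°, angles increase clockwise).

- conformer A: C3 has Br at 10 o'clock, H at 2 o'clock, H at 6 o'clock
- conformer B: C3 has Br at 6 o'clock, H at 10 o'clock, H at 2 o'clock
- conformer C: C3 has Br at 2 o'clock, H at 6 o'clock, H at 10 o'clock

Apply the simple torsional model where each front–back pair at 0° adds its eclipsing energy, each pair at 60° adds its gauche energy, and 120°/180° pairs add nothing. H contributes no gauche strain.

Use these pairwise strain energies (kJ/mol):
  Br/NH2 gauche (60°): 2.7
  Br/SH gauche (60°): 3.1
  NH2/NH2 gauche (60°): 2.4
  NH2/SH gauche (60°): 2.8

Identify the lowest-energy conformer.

A (staggered): NH2(0°)/Br(300°) gauche 2.7 → 2.7 kJ/mol.
B (staggered): SH(120°)/Br(180°) gauche 3.1 → 3.1 kJ/mol.
C (staggered): NH2(0°)/Br(60°) gauche 2.7; SH(120°)/Br(60°) gauche 3.1 → 5.8 kJ/mol.
A has the lowest total (2.7 kJ/mol).

A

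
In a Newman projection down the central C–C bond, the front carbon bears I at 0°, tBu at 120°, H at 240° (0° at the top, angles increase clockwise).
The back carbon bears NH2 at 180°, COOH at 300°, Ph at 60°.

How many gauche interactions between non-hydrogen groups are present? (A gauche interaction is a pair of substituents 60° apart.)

4

Non-H gauche pairs: I(0°)/COOH(300°); I(0°)/Ph(60°); tBu(120°)/NH2(180°); tBu(120°)/Ph(60°) — 4 interactions.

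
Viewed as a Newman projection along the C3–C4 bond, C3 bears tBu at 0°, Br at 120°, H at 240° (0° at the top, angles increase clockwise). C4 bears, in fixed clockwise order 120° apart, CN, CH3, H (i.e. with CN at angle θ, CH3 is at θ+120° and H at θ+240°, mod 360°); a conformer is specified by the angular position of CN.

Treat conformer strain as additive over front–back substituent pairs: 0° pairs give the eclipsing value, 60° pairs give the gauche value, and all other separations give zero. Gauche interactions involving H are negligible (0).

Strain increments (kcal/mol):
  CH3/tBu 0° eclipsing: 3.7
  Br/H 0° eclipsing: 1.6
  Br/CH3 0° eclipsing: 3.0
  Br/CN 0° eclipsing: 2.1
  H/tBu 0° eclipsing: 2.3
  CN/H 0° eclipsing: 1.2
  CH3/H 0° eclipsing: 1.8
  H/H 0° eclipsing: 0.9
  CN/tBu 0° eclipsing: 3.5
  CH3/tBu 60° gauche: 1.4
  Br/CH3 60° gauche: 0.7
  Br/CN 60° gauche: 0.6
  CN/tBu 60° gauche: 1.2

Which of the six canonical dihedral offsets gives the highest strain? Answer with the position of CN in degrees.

0°

CN at 0° (eclipsed): tBu–CN eclipsed, Br–CH3 eclipsed, H–H eclipsed; 3.5 + 3.0 + 0.9 = 7.4 kcal/mol.
CN at 60° (staggered): tBu–CN gauche, Br–CN gauche, Br–CH3 gauche; 1.2 + 0.6 + 0.7 = 2.5 kcal/mol.
CN at 120° (eclipsed): tBu–H eclipsed, Br–CN eclipsed, H–CH3 eclipsed; 2.3 + 2.1 + 1.8 = 6.2 kcal/mol.
CN at 180° (staggered): tBu–CH3 gauche, Br–CN gauche; 1.4 + 0.6 = 2.0 kcal/mol.
CN at 240° (eclipsed): tBu–CH3 eclipsed, Br–H eclipsed, H–CN eclipsed; 3.7 + 1.6 + 1.2 = 6.5 kcal/mol.
CN at 300° (staggered): tBu–CN gauche, tBu–CH3 gauche, Br–CH3 gauche; 1.2 + 1.4 + 0.7 = 3.3 kcal/mol.
The maximum (7.4 kcal/mol) occurs with CN at 0°.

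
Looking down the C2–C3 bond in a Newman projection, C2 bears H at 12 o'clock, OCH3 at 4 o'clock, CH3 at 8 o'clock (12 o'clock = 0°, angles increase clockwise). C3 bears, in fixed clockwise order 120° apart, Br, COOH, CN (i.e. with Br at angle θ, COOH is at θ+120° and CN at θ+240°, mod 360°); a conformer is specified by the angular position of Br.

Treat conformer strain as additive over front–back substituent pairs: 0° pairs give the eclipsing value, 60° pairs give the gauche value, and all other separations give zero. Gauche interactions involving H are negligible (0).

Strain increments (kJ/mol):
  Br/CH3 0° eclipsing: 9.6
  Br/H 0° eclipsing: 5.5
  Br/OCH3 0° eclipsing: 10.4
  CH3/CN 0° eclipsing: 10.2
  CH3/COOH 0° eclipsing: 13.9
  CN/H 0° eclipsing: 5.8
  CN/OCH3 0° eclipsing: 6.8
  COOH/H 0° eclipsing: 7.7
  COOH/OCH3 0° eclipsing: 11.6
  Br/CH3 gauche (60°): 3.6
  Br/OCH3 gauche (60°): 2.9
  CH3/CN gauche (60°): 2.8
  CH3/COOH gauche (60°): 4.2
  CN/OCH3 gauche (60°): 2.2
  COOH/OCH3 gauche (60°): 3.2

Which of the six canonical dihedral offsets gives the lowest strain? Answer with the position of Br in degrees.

Br at 0° is eclipsed. H at 0° is eclipsed with Br at 0° (5.5); OCH3 at 120° is eclipsed with COOH at 120° (11.6); CH3 at 240° is eclipsed with CN at 240° (10.2). Total 27.3 kJ/mol.
Br at 60° is staggered. OCH3 at 120° is gauche with Br at 60° (2.9); OCH3 at 120° is gauche with COOH at 180° (3.2); CH3 at 240° is gauche with COOH at 180° (4.2); CH3 at 240° is gauche with CN at 300° (2.8). Total 13.1 kJ/mol.
Br at 120° is eclipsed. H at 0° is eclipsed with CN at 0° (5.8); OCH3 at 120° is eclipsed with Br at 120° (10.4); CH3 at 240° is eclipsed with COOH at 240° (13.9). Total 30.1 kJ/mol.
Br at 180° is staggered. OCH3 at 120° is gauche with Br at 180° (2.9); OCH3 at 120° is gauche with CN at 60° (2.2); CH3 at 240° is gauche with Br at 180° (3.6); CH3 at 240° is gauche with COOH at 300° (4.2). Total 12.9 kJ/mol.
Br at 240° is eclipsed. H at 0° is eclipsed with COOH at 0° (7.7); OCH3 at 120° is eclipsed with CN at 120° (6.8); CH3 at 240° is eclipsed with Br at 240° (9.6). Total 24.1 kJ/mol.
Br at 300° is staggered. OCH3 at 120° is gauche with COOH at 60° (3.2); OCH3 at 120° is gauche with CN at 180° (2.2); CH3 at 240° is gauche with Br at 300° (3.6); CH3 at 240° is gauche with CN at 180° (2.8). Total 11.8 kJ/mol.
The minimum (11.8 kJ/mol) occurs with Br at 300°.

300°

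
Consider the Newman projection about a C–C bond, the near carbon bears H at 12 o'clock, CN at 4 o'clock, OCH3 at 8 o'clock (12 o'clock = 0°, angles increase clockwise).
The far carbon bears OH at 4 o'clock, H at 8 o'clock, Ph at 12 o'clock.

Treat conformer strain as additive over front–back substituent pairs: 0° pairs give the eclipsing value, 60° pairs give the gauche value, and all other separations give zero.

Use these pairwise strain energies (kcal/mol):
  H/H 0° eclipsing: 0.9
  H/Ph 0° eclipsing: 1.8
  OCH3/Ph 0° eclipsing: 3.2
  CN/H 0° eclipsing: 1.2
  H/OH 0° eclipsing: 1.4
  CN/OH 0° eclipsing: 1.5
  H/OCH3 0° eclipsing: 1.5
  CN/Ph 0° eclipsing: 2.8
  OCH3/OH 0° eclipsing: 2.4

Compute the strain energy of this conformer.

4.8 kcal/mol

This conformer (eclipsed): H(0°)/Ph(0°) eclipsed 1.8; CN(120°)/OH(120°) eclipsed 1.5; OCH3(240°)/H(240°) eclipsed 1.5 → 4.8 kcal/mol.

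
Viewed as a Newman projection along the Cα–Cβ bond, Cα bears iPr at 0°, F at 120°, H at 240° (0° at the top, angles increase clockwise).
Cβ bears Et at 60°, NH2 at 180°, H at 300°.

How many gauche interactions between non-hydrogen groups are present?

3

Non-H gauche pairs: iPr(0°)/Et(60°); F(120°)/Et(60°); F(120°)/NH2(180°) — 3 interactions.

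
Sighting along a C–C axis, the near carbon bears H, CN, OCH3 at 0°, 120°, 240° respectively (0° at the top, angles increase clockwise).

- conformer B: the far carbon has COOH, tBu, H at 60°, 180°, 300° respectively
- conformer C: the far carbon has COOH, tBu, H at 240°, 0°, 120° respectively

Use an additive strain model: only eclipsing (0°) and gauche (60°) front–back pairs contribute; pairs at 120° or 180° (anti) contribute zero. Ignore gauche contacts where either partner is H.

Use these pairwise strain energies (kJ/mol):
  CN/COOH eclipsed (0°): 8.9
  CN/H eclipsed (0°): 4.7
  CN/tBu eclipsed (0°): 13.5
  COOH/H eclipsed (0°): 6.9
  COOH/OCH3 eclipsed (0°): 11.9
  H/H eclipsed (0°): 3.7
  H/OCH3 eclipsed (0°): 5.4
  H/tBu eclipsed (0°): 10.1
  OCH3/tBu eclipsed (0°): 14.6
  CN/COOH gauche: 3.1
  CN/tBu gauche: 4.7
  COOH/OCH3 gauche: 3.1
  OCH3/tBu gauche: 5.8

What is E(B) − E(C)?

-13.1 kJ/mol

B is staggered. CN at 120° is gauche with COOH at 60° (3.1); CN at 120° is gauche with tBu at 180° (4.7); OCH3 at 240° is gauche with tBu at 180° (5.8). Total 13.6 kJ/mol.
C is eclipsed. H at 0° is eclipsed with tBu at 0° (10.1); CN at 120° is eclipsed with H at 120° (4.7); OCH3 at 240° is eclipsed with COOH at 240° (11.9). Total 26.7 kJ/mol.
E(B) − E(C) = 13.6 − 26.7 = -13.1 kJ/mol.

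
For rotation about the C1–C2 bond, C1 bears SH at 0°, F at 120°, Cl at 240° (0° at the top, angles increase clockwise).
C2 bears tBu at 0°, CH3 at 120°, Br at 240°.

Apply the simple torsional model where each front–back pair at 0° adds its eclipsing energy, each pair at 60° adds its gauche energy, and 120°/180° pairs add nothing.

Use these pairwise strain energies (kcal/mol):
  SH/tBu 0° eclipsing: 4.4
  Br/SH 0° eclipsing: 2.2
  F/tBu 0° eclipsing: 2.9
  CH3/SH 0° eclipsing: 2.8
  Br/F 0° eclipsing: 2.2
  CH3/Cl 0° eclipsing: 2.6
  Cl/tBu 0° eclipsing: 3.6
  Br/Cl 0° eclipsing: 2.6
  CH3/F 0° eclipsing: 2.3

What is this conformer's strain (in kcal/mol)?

This conformer (eclipsed): SH–tBu eclipsed, F–CH3 eclipsed, Cl–Br eclipsed; 4.4 + 2.3 + 2.6 = 9.3 kcal/mol.

9.3 kcal/mol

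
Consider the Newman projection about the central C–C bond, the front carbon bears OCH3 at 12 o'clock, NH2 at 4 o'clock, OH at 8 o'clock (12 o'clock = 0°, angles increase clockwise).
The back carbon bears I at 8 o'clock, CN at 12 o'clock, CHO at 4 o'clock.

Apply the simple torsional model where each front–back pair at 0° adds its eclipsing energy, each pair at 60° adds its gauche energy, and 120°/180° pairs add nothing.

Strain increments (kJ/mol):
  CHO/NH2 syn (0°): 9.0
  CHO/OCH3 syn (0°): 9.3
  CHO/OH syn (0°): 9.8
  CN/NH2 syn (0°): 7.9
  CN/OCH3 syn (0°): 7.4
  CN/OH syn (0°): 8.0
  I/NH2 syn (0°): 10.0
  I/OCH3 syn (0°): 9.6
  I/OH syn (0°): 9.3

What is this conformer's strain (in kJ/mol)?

25.7 kJ/mol

This conformer (eclipsed): OCH3(0°)/CN(0°) eclipsed 7.4; NH2(120°)/CHO(120°) eclipsed 9.0; OH(240°)/I(240°) eclipsed 9.3 → 25.7 kJ/mol.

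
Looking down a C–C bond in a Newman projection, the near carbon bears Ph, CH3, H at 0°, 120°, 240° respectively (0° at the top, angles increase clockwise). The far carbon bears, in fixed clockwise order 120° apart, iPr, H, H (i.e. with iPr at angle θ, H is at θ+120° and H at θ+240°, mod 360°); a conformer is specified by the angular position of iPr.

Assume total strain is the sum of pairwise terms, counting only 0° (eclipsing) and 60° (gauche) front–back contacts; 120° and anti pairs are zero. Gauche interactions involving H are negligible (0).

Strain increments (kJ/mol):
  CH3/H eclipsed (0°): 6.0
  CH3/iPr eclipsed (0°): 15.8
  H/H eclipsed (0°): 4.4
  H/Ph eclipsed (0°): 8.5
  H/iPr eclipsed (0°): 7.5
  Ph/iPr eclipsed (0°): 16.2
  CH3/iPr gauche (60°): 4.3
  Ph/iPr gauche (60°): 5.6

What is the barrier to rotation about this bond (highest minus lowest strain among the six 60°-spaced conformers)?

24.4 kJ/mol

iPr at 0° (eclipsed): Ph(0°)/iPr(0°) eclipsed 16.2; CH3(120°)/H(120°) eclipsed 6.0; H(240°)/H(240°) eclipsed 4.4 → 26.6 kJ/mol.
iPr at 60° (staggered): Ph(0°)/iPr(60°) gauche 5.6; CH3(120°)/iPr(60°) gauche 4.3 → 9.9 kJ/mol.
iPr at 120° (eclipsed): Ph(0°)/H(0°) eclipsed 8.5; CH3(120°)/iPr(120°) eclipsed 15.8; H(240°)/H(240°) eclipsed 4.4 → 28.7 kJ/mol.
iPr at 180° (staggered): CH3(120°)/iPr(180°) gauche 4.3 → 4.3 kJ/mol.
iPr at 240° (eclipsed): Ph(0°)/H(0°) eclipsed 8.5; CH3(120°)/H(120°) eclipsed 6.0; H(240°)/iPr(240°) eclipsed 7.5 → 22.0 kJ/mol.
iPr at 300° (staggered): Ph(0°)/iPr(300°) gauche 5.6 → 5.6 kJ/mol.
Max at 120° (28.7 kJ/mol), min at 180° (4.3 kJ/mol); barrier = 24.4 kJ/mol.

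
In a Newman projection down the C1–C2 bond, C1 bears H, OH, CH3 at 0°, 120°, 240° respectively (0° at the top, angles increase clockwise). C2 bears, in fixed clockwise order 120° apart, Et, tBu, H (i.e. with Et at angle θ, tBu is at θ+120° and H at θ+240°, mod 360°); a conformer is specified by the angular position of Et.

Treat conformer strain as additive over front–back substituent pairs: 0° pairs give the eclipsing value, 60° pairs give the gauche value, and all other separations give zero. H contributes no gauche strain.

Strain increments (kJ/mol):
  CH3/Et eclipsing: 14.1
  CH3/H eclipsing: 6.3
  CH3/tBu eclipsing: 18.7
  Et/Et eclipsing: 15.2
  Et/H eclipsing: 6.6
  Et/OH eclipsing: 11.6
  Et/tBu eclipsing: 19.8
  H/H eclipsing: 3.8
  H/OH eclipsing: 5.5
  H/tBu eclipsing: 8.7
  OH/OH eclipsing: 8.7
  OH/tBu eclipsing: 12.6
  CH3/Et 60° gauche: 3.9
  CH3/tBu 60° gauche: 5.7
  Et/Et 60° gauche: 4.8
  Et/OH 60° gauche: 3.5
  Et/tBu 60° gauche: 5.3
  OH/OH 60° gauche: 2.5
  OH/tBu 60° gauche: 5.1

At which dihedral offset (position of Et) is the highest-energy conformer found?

Et at 0° (eclipsed): H(0°)/Et(0°) eclipsed 6.6; OH(120°)/tBu(120°) eclipsed 12.6; CH3(240°)/H(240°) eclipsed 6.3 → 25.5 kJ/mol.
Et at 60° (staggered): OH(120°)/Et(60°) gauche 3.5; OH(120°)/tBu(180°) gauche 5.1; CH3(240°)/tBu(180°) gauche 5.7 → 14.3 kJ/mol.
Et at 120° (eclipsed): H(0°)/H(0°) eclipsed 3.8; OH(120°)/Et(120°) eclipsed 11.6; CH3(240°)/tBu(240°) eclipsed 18.7 → 34.1 kJ/mol.
Et at 180° (staggered): OH(120°)/Et(180°) gauche 3.5; CH3(240°)/Et(180°) gauche 3.9; CH3(240°)/tBu(300°) gauche 5.7 → 13.1 kJ/mol.
Et at 240° (eclipsed): H(0°)/tBu(0°) eclipsed 8.7; OH(120°)/H(120°) eclipsed 5.5; CH3(240°)/Et(240°) eclipsed 14.1 → 28.3 kJ/mol.
Et at 300° (staggered): OH(120°)/tBu(60°) gauche 5.1; CH3(240°)/Et(300°) gauche 3.9 → 9.0 kJ/mol.
The maximum (34.1 kJ/mol) occurs with Et at 120°.

120°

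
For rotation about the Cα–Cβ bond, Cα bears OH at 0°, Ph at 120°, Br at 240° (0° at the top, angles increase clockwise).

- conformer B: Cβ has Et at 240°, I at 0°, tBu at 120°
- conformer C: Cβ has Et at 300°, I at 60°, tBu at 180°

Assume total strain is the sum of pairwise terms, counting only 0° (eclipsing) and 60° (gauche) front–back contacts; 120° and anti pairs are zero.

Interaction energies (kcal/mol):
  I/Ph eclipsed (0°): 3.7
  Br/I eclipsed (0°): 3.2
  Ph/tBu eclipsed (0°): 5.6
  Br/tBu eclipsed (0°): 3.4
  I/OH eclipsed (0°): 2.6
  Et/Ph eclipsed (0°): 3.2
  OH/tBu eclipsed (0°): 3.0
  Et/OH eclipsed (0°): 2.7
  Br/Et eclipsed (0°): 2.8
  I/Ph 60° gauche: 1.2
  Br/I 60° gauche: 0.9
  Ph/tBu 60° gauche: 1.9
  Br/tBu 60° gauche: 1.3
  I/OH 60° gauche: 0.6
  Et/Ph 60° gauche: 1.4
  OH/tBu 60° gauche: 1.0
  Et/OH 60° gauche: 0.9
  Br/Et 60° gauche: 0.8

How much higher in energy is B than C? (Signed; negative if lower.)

+4.3 kcal/mol

B (eclipsed): OH(0°)/I(0°) eclipsed 2.6; Ph(120°)/tBu(120°) eclipsed 5.6; Br(240°)/Et(240°) eclipsed 2.8 → 11.0 kcal/mol.
C (staggered): OH(0°)/Et(300°) gauche 0.9; OH(0°)/I(60°) gauche 0.6; Ph(120°)/I(60°) gauche 1.2; Ph(120°)/tBu(180°) gauche 1.9; Br(240°)/Et(300°) gauche 0.8; Br(240°)/tBu(180°) gauche 1.3 → 6.7 kcal/mol.
E(B) − E(C) = 11.0 − 6.7 = +4.3 kcal/mol.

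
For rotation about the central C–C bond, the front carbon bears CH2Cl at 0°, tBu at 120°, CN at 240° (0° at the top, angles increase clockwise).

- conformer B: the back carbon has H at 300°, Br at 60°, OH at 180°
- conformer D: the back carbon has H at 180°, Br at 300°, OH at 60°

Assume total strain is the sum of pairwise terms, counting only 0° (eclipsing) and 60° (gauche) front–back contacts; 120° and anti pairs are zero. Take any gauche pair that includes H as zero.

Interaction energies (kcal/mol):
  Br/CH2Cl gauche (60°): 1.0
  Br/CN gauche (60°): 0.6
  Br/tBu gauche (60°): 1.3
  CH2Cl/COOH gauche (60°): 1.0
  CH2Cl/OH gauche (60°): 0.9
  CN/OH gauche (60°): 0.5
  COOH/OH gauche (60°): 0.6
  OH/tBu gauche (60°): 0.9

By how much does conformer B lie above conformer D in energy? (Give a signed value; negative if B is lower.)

B (staggered): CH2Cl–Br gauche, tBu–Br gauche, tBu–OH gauche, CN–OH gauche; 1.0 + 1.3 + 0.9 + 0.5 = 3.7 kcal/mol.
D (staggered): CH2Cl–Br gauche, CH2Cl–OH gauche, tBu–OH gauche, CN–Br gauche; 1.0 + 0.9 + 0.9 + 0.6 = 3.4 kcal/mol.
E(B) − E(D) = 3.7 − 3.4 = +0.3 kcal/mol.

+0.3 kcal/mol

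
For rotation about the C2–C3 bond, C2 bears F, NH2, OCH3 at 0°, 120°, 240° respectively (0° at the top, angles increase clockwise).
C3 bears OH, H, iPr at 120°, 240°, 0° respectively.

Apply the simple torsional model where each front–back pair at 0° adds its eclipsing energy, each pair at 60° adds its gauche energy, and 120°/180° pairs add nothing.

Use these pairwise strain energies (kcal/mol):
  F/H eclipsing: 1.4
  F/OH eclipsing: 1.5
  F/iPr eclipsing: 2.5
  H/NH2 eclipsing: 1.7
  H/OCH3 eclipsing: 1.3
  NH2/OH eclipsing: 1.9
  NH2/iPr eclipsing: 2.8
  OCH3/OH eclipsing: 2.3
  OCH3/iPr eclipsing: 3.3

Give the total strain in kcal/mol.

This conformer (eclipsed): F(0°)/iPr(0°) eclipsed 2.5; NH2(120°)/OH(120°) eclipsed 1.9; OCH3(240°)/H(240°) eclipsed 1.3 → 5.7 kcal/mol.

5.7 kcal/mol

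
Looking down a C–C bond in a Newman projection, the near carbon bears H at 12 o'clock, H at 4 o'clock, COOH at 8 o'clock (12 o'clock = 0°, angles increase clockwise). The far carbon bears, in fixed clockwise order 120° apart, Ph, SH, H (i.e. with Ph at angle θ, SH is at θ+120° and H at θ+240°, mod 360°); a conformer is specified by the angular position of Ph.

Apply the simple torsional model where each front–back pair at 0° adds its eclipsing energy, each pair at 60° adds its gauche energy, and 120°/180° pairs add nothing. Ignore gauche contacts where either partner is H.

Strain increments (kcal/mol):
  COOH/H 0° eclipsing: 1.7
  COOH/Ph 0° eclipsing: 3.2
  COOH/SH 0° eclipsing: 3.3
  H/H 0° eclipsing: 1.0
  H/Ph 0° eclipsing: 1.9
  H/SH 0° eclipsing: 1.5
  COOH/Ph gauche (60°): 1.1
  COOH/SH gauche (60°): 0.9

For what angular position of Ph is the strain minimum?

Ph at 0° (eclipsed): H(0°)/Ph(0°) eclipsed 1.9; H(120°)/SH(120°) eclipsed 1.5; COOH(240°)/H(240°) eclipsed 1.7 → 5.1 kcal/mol.
Ph at 60° (staggered): COOH(240°)/SH(180°) gauche 0.9 → 0.9 kcal/mol.
Ph at 120° (eclipsed): H(0°)/H(0°) eclipsed 1.0; H(120°)/Ph(120°) eclipsed 1.9; COOH(240°)/SH(240°) eclipsed 3.3 → 6.2 kcal/mol.
Ph at 180° (staggered): COOH(240°)/Ph(180°) gauche 1.1; COOH(240°)/SH(300°) gauche 0.9 → 2.0 kcal/mol.
Ph at 240° (eclipsed): H(0°)/SH(0°) eclipsed 1.5; H(120°)/H(120°) eclipsed 1.0; COOH(240°)/Ph(240°) eclipsed 3.2 → 5.7 kcal/mol.
Ph at 300° (staggered): COOH(240°)/Ph(300°) gauche 1.1 → 1.1 kcal/mol.
The minimum (0.9 kcal/mol) occurs with Ph at 60°.

60°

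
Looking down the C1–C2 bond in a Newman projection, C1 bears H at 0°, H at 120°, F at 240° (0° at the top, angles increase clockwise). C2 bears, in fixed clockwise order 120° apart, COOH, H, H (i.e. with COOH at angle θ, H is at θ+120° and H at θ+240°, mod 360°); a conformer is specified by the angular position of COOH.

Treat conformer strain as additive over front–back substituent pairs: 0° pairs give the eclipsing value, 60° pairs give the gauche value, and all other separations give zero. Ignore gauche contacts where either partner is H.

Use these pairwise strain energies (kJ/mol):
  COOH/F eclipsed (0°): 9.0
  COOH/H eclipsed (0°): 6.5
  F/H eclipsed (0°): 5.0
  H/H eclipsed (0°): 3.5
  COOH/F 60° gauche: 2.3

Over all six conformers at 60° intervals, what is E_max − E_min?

16.0 kJ/mol

COOH at 0° (eclipsed): H(0°)/COOH(0°) eclipsed 6.5; H(120°)/H(120°) eclipsed 3.5; F(240°)/H(240°) eclipsed 5.0 → 15.0 kJ/mol.
COOH at 60° (staggered): no non-H gauche contacts → 0.0 kJ/mol.
COOH at 120° (eclipsed): H(0°)/H(0°) eclipsed 3.5; H(120°)/COOH(120°) eclipsed 6.5; F(240°)/H(240°) eclipsed 5.0 → 15.0 kJ/mol.
COOH at 180° (staggered): F(240°)/COOH(180°) gauche 2.3 → 2.3 kJ/mol.
COOH at 240° (eclipsed): H(0°)/H(0°) eclipsed 3.5; H(120°)/H(120°) eclipsed 3.5; F(240°)/COOH(240°) eclipsed 9.0 → 16.0 kJ/mol.
COOH at 300° (staggered): F(240°)/COOH(300°) gauche 2.3 → 2.3 kJ/mol.
Max at 240° (16.0 kJ/mol), min at 60° (0.0 kJ/mol); barrier = 16.0 kJ/mol.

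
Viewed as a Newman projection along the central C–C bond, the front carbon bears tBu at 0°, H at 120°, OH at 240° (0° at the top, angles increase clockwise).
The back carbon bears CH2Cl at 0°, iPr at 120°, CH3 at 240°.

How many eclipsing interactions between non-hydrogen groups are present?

Non-H eclipsing pairs: tBu(0°)/CH2Cl(0°); OH(240°)/CH3(240°) — 2 interactions.

2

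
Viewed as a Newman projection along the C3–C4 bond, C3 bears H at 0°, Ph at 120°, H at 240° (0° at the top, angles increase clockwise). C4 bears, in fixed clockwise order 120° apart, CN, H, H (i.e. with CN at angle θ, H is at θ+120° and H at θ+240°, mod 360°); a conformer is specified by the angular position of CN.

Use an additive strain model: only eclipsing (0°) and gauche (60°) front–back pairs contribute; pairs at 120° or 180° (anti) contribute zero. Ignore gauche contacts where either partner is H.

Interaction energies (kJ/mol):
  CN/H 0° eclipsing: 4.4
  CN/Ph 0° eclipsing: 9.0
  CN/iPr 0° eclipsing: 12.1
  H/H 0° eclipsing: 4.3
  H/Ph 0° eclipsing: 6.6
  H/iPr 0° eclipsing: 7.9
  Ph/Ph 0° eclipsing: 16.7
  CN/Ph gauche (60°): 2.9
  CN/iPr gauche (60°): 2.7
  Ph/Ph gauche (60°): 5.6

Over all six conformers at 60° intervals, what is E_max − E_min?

17.6 kJ/mol

CN at 0° (eclipsed): H(0°)/CN(0°) eclipsed 4.4; Ph(120°)/H(120°) eclipsed 6.6; H(240°)/H(240°) eclipsed 4.3 → 15.3 kJ/mol.
CN at 60° (staggered): Ph(120°)/CN(60°) gauche 2.9 → 2.9 kJ/mol.
CN at 120° (eclipsed): H(0°)/H(0°) eclipsed 4.3; Ph(120°)/CN(120°) eclipsed 9.0; H(240°)/H(240°) eclipsed 4.3 → 17.6 kJ/mol.
CN at 180° (staggered): Ph(120°)/CN(180°) gauche 2.9 → 2.9 kJ/mol.
CN at 240° (eclipsed): H(0°)/H(0°) eclipsed 4.3; Ph(120°)/H(120°) eclipsed 6.6; H(240°)/CN(240°) eclipsed 4.4 → 15.3 kJ/mol.
CN at 300° (staggered): no non-H gauche contacts → 0.0 kJ/mol.
Max at 120° (17.6 kJ/mol), min at 300° (0.0 kJ/mol); barrier = 17.6 kJ/mol.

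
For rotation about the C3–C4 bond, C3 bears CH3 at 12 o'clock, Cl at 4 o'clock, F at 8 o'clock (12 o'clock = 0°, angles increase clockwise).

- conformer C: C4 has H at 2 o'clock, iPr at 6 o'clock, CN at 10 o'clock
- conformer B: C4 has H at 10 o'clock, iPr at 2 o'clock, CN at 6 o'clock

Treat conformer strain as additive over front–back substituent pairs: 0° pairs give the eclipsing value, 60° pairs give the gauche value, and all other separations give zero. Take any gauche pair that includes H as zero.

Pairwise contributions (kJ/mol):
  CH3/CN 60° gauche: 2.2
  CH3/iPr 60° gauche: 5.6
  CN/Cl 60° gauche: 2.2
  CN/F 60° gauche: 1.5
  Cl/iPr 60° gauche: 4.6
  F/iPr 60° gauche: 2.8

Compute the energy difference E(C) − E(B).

-2.8 kJ/mol

C (staggered): CH3–CN gauche, Cl–iPr gauche, F–iPr gauche, F–CN gauche; 2.2 + 4.6 + 2.8 + 1.5 = 11.1 kJ/mol.
B (staggered): CH3–iPr gauche, Cl–iPr gauche, Cl–CN gauche, F–CN gauche; 5.6 + 4.6 + 2.2 + 1.5 = 13.9 kJ/mol.
E(C) − E(B) = 11.1 − 13.9 = -2.8 kJ/mol.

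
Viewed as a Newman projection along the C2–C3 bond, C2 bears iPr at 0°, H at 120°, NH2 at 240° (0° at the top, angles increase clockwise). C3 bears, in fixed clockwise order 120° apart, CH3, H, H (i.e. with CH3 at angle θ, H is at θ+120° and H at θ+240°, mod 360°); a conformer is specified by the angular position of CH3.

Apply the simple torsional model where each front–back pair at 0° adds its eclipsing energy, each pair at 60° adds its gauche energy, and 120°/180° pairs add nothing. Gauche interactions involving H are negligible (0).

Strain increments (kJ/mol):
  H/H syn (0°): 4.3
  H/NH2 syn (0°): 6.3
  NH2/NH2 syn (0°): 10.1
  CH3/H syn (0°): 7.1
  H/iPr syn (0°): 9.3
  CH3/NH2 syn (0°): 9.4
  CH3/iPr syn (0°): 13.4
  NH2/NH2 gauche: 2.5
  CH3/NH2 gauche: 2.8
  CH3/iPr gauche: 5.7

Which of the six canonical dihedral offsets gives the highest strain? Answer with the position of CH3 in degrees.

CH3 at 0° (eclipsed): iPr(0°)/CH3(0°) eclipsed 13.4; H(120°)/H(120°) eclipsed 4.3; NH2(240°)/H(240°) eclipsed 6.3 → 24.0 kJ/mol.
CH3 at 60° (staggered): iPr(0°)/CH3(60°) gauche 5.7 → 5.7 kJ/mol.
CH3 at 120° (eclipsed): iPr(0°)/H(0°) eclipsed 9.3; H(120°)/CH3(120°) eclipsed 7.1; NH2(240°)/H(240°) eclipsed 6.3 → 22.7 kJ/mol.
CH3 at 180° (staggered): NH2(240°)/CH3(180°) gauche 2.8 → 2.8 kJ/mol.
CH3 at 240° (eclipsed): iPr(0°)/H(0°) eclipsed 9.3; H(120°)/H(120°) eclipsed 4.3; NH2(240°)/CH3(240°) eclipsed 9.4 → 23.0 kJ/mol.
CH3 at 300° (staggered): iPr(0°)/CH3(300°) gauche 5.7; NH2(240°)/CH3(300°) gauche 2.8 → 8.5 kJ/mol.
The maximum (24.0 kJ/mol) occurs with CH3 at 0°.

0°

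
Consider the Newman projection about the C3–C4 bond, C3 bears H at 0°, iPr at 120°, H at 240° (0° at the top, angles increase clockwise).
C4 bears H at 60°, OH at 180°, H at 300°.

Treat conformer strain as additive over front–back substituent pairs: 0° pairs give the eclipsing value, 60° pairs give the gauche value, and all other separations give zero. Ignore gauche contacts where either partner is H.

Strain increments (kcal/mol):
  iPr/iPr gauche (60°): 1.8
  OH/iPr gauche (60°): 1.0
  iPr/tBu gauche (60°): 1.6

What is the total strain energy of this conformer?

1.0 kcal/mol

This conformer is staggered. iPr at 120° is gauche with OH at 180° (1.0). Total 1.0 kcal/mol.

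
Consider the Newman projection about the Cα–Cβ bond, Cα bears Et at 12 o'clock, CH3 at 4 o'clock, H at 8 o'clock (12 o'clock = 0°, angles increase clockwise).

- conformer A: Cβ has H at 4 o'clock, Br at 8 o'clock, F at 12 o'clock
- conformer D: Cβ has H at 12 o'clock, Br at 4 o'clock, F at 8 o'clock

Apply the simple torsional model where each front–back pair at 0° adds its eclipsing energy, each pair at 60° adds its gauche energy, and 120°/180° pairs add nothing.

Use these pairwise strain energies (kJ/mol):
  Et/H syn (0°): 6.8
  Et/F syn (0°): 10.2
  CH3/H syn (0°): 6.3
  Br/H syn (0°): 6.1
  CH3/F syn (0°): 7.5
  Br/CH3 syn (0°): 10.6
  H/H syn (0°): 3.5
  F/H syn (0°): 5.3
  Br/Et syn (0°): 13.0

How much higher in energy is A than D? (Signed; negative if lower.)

-0.1 kJ/mol

A is eclipsed. Et at 0° is eclipsed with F at 0° (10.2); CH3 at 120° is eclipsed with H at 120° (6.3); H at 240° is eclipsed with Br at 240° (6.1). Total 22.6 kJ/mol.
D is eclipsed. Et at 0° is eclipsed with H at 0° (6.8); CH3 at 120° is eclipsed with Br at 120° (10.6); H at 240° is eclipsed with F at 240° (5.3). Total 22.7 kJ/mol.
E(A) − E(D) = 22.6 − 22.7 = -0.1 kJ/mol.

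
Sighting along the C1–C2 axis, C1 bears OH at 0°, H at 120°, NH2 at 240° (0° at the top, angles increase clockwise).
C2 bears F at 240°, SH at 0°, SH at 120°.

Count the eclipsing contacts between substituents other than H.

2

Non-H eclipsing pairs: OH(0°)/SH(0°); NH2(240°)/F(240°) — 2 interactions.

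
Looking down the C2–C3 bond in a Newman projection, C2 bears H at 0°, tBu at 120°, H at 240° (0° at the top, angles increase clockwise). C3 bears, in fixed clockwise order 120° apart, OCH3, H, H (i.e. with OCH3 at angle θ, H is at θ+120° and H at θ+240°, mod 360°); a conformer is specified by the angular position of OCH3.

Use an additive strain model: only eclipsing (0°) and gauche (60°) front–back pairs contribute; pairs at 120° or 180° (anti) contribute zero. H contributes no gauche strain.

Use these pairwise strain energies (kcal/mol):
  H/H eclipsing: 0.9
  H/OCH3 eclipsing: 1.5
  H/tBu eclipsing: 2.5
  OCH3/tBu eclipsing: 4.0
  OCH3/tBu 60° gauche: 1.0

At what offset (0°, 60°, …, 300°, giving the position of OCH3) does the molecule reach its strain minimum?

OCH3 at 0° (eclipsed): H(0°)/OCH3(0°) eclipsed 1.5; tBu(120°)/H(120°) eclipsed 2.5; H(240°)/H(240°) eclipsed 0.9 → 4.9 kcal/mol.
OCH3 at 60° (staggered): tBu(120°)/OCH3(60°) gauche 1.0 → 1.0 kcal/mol.
OCH3 at 120° (eclipsed): H(0°)/H(0°) eclipsed 0.9; tBu(120°)/OCH3(120°) eclipsed 4.0; H(240°)/H(240°) eclipsed 0.9 → 5.8 kcal/mol.
OCH3 at 180° (staggered): tBu(120°)/OCH3(180°) gauche 1.0 → 1.0 kcal/mol.
OCH3 at 240° (eclipsed): H(0°)/H(0°) eclipsed 0.9; tBu(120°)/H(120°) eclipsed 2.5; H(240°)/OCH3(240°) eclipsed 1.5 → 4.9 kcal/mol.
OCH3 at 300° (staggered): no non-H gauche contacts → 0.0 kcal/mol.
The minimum (0.0 kcal/mol) occurs with OCH3 at 300°.

300°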